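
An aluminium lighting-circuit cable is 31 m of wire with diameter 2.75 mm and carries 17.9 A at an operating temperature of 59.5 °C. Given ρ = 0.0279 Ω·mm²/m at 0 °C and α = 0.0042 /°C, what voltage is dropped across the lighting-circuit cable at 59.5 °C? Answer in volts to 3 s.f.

ρ = 0.0279 Ω·mm²/m = 2.79×10^-8 Ω·m
A = π(d/2)² = π(1.3750e-03 m)² = 5.940e-06 m²
R₍0₎ = ρL/A = (2.79×10^-8)(31)/(5.940e-06) = 0.1456 Ω
R₍59.5₎ = R₍0₎(1 + αΔT) = 0.1456 × (1 + 0.0042×59.5) = 0.182 Ω
V = IR = 17.9 × 0.182 = 3.26 V

3.26 V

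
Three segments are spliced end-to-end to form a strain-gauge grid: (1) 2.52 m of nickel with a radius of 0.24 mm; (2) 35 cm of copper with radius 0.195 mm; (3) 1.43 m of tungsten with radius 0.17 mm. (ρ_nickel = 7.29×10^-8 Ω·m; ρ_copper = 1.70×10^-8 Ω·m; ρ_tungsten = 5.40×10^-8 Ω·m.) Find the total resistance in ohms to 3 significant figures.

Seg 1: A = πr² = π(2.4000e-04 m)² = 1.810e-07 m²
R_1 = (7.29×10^-8)(2.52)/(1.810e-07) = 1.015 Ω
Seg 2: A = πr² = π(1.9500e-04 m)² = 1.195e-07 m²
R_2 = (1.70×10^-8)(0.35)/(1.195e-07) = 0.04981 Ω
Seg 3: A = πr² = π(1.7000e-04 m)² = 9.079e-08 m²
R_3 = (5.40×10^-8)(1.43)/(9.079e-08) = 0.8505 Ω
R_total = R_1 + R_2 + R_3 = 1.92 Ω

1.92 Ω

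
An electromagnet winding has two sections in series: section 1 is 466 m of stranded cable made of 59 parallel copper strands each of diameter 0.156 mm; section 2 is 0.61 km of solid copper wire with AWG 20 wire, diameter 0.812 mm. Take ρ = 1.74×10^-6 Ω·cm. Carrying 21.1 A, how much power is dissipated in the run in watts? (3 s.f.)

12300 W

ρ = 1.74×10^-6 Ω·cm = 1.74×10^-8 Ω·m
Section 1: A_strand = π(7.8000e-05)² = 1.911e-08 m²; R₁ = ρL/(N·A_s) = (1.74×10^-8)(466)/(59×1.911e-08) = 7.19 Ω
Section 2: A = π(0.812/2 mm)² = π(4.0600e-04 m)² = 5.178e-07 m²
R₂ = (1.74×10^-8)(610)/(5.178e-07) = 20.5 Ω
R = R₁ + R₂ = 27.69 Ω
P = I²R = (21.1)² × 27.69 = 12300 W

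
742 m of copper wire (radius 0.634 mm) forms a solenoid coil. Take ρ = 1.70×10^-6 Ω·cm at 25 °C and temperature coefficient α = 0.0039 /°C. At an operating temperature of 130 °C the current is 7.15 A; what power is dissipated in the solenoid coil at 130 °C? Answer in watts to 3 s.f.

ρ = 1.70×10^-6 Ω·cm = 1.70×10^-8 Ω·m
A = πr² = π(6.3400e-04 m)² = 1.263e-06 m²
R₍25₎ = ρL/A = (1.70×10^-8)(742)/(1.263e-06) = 9.989 Ω
R₍130₎ = R₍25₎(1 + αΔT) = 9.989 × (1 + 0.0039×105) = 14.08 Ω
P = I²R = (7.15)² × 14.08 = 720 W

720 W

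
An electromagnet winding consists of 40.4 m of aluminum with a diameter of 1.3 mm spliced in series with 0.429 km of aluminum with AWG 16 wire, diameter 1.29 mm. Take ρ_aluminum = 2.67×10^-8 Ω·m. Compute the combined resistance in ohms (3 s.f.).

9.58 Ω

Segment 1: A = π(d/2)² = π(6.5000e-04 m)² = 1.327e-06 m²
R₁ = ρL/A = (2.67×10^-8)(40.4)/(1.327e-06) = 0.8127 Ω
Segment 2: A = π(1.29/2 mm)² = π(6.4500e-04 m)² = 1.307e-06 m²
R₂ = (2.67×10^-8)(429)/(1.307e-06) = 8.764 Ω
R = R₁ + R₂ = 9.58 Ω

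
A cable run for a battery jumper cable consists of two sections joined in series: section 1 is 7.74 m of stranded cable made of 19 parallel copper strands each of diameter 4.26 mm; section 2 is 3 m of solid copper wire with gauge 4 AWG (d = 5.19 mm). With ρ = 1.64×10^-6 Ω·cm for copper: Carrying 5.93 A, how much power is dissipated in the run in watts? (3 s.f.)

0.0983 W

ρ = 1.64×10^-6 Ω·cm = 1.64×10^-8 Ω·m
Section 1: A_strand = π(2.1300e-03)² = 1.425e-05 m²; R₁ = ρL/(N·A_s) = (1.64×10^-8)(7.74)/(19×1.425e-05) = 4.687×10^-4 Ω
Section 2: A = π(5.19/2 mm)² = π(2.5950e-03 m)² = 2.116e-05 m²
R₂ = (1.64×10^-8)(3)/(2.116e-05) = 0.002326 Ω
R = R₁ + R₂ = 0.002794 Ω
P = I²R = (5.93)² × 0.002794 = 0.0983 W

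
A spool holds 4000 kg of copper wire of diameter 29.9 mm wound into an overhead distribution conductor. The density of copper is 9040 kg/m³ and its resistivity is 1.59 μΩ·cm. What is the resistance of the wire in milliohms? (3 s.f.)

ρ = 1.59 μΩ·cm = 1.59×10^-8 Ω·m
A = π(d/2)² = π(1.4950e-02 m)² = 7.0215e-04 m²
L = m/(density·A) = 4000/(9040×7.0215e-04) = 630.2 m
R = ρL/A = (1.59×10^-8)(630.2)/(7.0215e-04) = 14.3 mΩ

14.3 mΩ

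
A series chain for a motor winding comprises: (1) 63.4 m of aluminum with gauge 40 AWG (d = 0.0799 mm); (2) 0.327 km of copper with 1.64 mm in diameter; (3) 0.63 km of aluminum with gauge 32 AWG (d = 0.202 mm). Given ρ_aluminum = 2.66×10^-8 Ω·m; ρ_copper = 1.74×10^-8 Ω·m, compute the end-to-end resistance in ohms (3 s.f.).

Seg 1: A = π(0.0799/2 mm)² = π(3.9950e-05 m)² = 5.014e-09 m²
R_1 = (2.66×10^-8)(63.4)/(5.014e-09) = 336.3 Ω
Seg 2: A = π(d/2)² = π(8.2000e-04 m)² = 2.112e-06 m²
R_2 = (1.74×10^-8)(327)/(2.112e-06) = 2.694 Ω
Seg 3: A = π(0.202/2 mm)² = π(1.0100e-04 m)² = 3.205e-08 m²
R_3 = (2.66×10^-8)(630)/(3.205e-08) = 522.9 Ω
R_total = R_1 + R_2 + R_3 = 862 Ω

862 Ω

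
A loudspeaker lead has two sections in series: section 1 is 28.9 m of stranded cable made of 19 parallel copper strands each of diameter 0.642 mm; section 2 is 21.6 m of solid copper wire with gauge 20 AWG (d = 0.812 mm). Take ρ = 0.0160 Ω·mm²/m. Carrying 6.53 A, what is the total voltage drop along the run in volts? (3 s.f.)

4.85 V

ρ = 0.0160 Ω·mm²/m = 1.60×10^-8 Ω·m
Section 1: A_strand = π(3.2100e-04)² = 3.237e-07 m²; R₁ = ρL/(N·A_s) = (1.60×10^-8)(28.9)/(19×3.237e-07) = 0.07518 Ω
Section 2: A = π(0.812/2 mm)² = π(4.0600e-04 m)² = 5.178e-07 m²
R₂ = (1.60×10^-8)(21.6)/(5.178e-07) = 0.6674 Ω
R = R₁ + R₂ = 0.7426 Ω
V = IR = 6.53 × 0.7426 = 4.85 V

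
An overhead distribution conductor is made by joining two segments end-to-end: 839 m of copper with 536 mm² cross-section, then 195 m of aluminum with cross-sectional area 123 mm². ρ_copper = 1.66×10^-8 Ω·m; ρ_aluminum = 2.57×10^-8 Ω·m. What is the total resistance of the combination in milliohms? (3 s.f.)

66.7 mΩ

Segment 1: A = 536 mm² = 5.360e-04 m²
R₁ = ρL/A = (1.66×10^-8)(839)/(5.360e-04) = 0.02598 Ω
Segment 2: A = 123 mm² = 1.230e-04 m²
R₂ = (2.57×10^-8)(195)/(1.230e-04) = 0.04074 Ω
R = R₁ + R₂ = 66.7 mΩ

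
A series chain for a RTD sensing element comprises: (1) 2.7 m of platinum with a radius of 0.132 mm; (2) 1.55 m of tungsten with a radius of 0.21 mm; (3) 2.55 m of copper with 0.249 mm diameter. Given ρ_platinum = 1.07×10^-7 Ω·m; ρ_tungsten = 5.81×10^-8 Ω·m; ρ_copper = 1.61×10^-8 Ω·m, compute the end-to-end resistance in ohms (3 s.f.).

6.77 Ω

Seg 1: A = πr² = π(1.3200e-04 m)² = 5.474e-08 m²
R_1 = (1.07×10^-7)(2.7)/(5.474e-08) = 5.278 Ω
Seg 2: A = πr² = π(2.1000e-04 m)² = 1.385e-07 m²
R_2 = (5.81×10^-8)(1.55)/(1.385e-07) = 0.65 Ω
Seg 3: A = π(d/2)² = π(1.2450e-04 m)² = 4.870e-08 m²
R_3 = (1.61×10^-8)(2.55)/(4.870e-08) = 0.8431 Ω
R_total = R_1 + R_2 + R_3 = 6.77 Ω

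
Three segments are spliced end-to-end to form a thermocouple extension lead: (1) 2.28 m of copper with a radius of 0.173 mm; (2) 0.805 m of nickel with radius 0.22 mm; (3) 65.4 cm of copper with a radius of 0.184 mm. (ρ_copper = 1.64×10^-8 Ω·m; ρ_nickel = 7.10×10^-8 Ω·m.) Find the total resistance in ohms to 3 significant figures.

Seg 1: A = πr² = π(1.7300e-04 m)² = 9.402e-08 m²
R_1 = (1.64×10^-8)(2.28)/(9.402e-08) = 0.3977 Ω
Seg 2: A = πr² = π(2.2000e-04 m)² = 1.521e-07 m²
R_2 = (7.10×10^-8)(0.805)/(1.521e-07) = 0.3759 Ω
Seg 3: A = πr² = π(1.8400e-04 m)² = 1.064e-07 m²
R_3 = (1.64×10^-8)(0.654)/(1.064e-07) = 0.1008 Ω
R_total = R_1 + R_2 + R_3 = 0.874 Ω

0.874 Ω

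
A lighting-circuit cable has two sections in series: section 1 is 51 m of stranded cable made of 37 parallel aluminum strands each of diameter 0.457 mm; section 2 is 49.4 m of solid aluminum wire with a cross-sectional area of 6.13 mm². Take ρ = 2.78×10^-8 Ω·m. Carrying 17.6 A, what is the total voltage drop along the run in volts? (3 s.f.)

Section 1: A_strand = π(2.2850e-04)² = 1.640e-07 m²; R₁ = ρL/(N·A_s) = (2.78×10^-8)(51)/(37×1.640e-07) = 0.2336 Ω
Section 2: A = 6.13 mm² = 6.130e-06 m²
R₂ = (2.78×10^-8)(49.4)/(6.130e-06) = 0.224 Ω
R = R₁ + R₂ = 0.4576 Ω
V = IR = 17.6 × 0.4576 = 8.05 V

8.05 V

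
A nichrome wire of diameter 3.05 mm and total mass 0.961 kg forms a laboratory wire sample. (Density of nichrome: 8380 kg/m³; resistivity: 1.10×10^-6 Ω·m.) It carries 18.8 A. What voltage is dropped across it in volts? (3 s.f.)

A = π(d/2)² = π(1.5250e-03 m)² = 7.3062e-06 m²
L = m/(density·A) = 0.961/(8380×7.3062e-06) = 15.7 m
R = ρL/A = (1.10×10^-6)(15.7)/(7.3062e-06) = 2.363 Ω
V = IR = 18.8 × 2.363 = 44.4 V

44.4 V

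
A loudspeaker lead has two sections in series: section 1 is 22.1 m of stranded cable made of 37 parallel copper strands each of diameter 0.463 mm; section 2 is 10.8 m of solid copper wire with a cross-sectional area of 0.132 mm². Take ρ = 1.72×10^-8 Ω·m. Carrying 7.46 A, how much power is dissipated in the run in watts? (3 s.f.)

81.7 W

Section 1: A_strand = π(2.3150e-04)² = 1.684e-07 m²; R₁ = ρL/(N·A_s) = (1.72×10^-8)(22.1)/(37×1.684e-07) = 0.06102 Ω
Section 2: A = 0.132 mm² = 1.320e-07 m²
R₂ = (1.72×10^-8)(10.8)/(1.320e-07) = 1.407 Ω
R = R₁ + R₂ = 1.468 Ω
P = I²R = (7.46)² × 1.468 = 81.7 W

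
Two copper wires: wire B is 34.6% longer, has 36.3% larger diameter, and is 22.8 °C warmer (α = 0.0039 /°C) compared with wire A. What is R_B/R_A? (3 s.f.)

R ∝ ρL/d² with ρ ∝ (1+αΔT), so R_B/R_A = (1 + 34.6/100) × (1 + 36.3/100)⁻² × (1 + 0.0039×22.8)
= 1.346 × 0.5383 × 1.089 = 0.789

0.789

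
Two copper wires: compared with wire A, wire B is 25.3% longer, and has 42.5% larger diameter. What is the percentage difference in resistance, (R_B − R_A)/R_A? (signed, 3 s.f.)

R ∝ L/d², so R_B/R_A = (1 + 25.3/100) × (1 + 42.5/100)⁻²
= 1.253 × 0.4925 = 0.617
(R_B − R_A)/R_A = 0.617 − 1 = -38.3%

-38.3%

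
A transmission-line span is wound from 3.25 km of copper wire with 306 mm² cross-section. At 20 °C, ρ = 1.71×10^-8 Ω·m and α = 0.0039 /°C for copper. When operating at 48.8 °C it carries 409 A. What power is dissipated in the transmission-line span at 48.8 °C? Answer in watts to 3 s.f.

33800 W

A = 306 mm² = 3.060e-04 m²
R₍20₎ = ρL/A = (1.71×10^-8)(3250)/(3.060e-04) = 0.1816 Ω
R₍48.8₎ = R₍20₎(1 + αΔT) = 0.1816 × (1 + 0.0039×28.8) = 0.202 Ω
P = I²R = (409)² × 0.202 = 33800 W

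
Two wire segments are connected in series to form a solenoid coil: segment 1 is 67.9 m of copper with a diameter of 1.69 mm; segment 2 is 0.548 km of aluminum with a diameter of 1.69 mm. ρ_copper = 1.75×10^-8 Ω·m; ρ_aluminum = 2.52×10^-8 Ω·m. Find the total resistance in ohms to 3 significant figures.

6.69 Ω

Segment 1: A = π(d/2)² = π(8.4500e-04 m)² = 2.243e-06 m²
R₁ = ρL/A = (1.75×10^-8)(67.9)/(2.243e-06) = 0.5297 Ω
R₂ = (2.52×10^-8)(548)/(2.243e-06) = 6.156 Ω
R = R₁ + R₂ = 6.69 Ω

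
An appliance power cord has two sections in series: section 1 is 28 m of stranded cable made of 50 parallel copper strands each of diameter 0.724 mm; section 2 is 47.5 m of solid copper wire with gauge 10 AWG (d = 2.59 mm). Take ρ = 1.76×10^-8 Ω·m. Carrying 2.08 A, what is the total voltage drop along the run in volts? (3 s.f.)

0.380 V

Section 1: A_strand = π(3.6200e-04)² = 4.117e-07 m²; R₁ = ρL/(N·A_s) = (1.76×10^-8)(28)/(50×4.117e-07) = 0.02394 Ω
Section 2: A = π(2.59/2 mm)² = π(1.2950e-03 m)² = 5.269e-06 m²
R₂ = (1.76×10^-8)(47.5)/(5.269e-06) = 0.1587 Ω
R = R₁ + R₂ = 0.1826 Ω
V = IR = 2.08 × 0.1826 = 0.380 V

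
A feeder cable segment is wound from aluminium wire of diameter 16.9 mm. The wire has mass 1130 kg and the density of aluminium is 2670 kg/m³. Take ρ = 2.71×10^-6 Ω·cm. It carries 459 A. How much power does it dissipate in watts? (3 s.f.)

ρ = 2.71×10^-6 Ω·cm = 2.71×10^-8 Ω·m
A = π(d/2)² = π(8.4500e-03 m)² = 2.2432e-04 m²
L = m/(density·A) = 1130/(2670×2.2432e-04) = 1887 m
R = ρL/A = (2.71×10^-8)(1887)/(2.2432e-04) = 0.2279 Ω
P = I²R = (459)² × 0.2279 = 48000 W

48000 W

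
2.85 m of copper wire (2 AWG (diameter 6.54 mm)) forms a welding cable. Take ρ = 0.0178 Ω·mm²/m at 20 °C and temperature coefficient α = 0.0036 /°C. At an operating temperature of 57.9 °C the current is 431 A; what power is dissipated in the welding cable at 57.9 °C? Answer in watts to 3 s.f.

ρ = 0.0178 Ω·mm²/m = 1.78×10^-8 Ω·m
A = π(6.54/2 mm)² = π(3.2700e-03 m)² = 3.359e-05 m²
R₍20₎ = ρL/A = (1.78×10^-8)(2.85)/(3.359e-05) = 0.00151 Ω
R₍57.9₎ = R₍20₎(1 + αΔT) = 0.00151 × (1 + 0.0036×37.9) = 0.001716 Ω
P = I²R = (431)² × 0.001716 = 319 W

319 W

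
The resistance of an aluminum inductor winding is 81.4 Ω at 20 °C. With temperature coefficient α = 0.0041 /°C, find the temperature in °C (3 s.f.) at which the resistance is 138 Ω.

190 °C

R = R₀(1 + α(T − T₀)) ⇒ T = T₀ + (R/R₀ − 1)/α
T = 20 + (138/81.4 − 1)/0.0041 = 20 + (0.6953)/0.0041 = 190 °C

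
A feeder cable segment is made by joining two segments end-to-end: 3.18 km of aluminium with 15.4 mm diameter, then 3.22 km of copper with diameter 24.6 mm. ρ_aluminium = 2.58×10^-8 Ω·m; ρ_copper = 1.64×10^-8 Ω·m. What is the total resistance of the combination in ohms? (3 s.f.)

0.552 Ω

Segment 1: A = π(d/2)² = π(7.7000e-03 m)² = 1.863e-04 m²
R₁ = ρL/A = (2.58×10^-8)(3180)/(1.863e-04) = 0.4405 Ω
Segment 2: A = π(d/2)² = π(1.2300e-02 m)² = 4.753e-04 m²
R₂ = (1.64×10^-8)(3220)/(4.753e-04) = 0.1111 Ω
R = R₁ + R₂ = 0.552 Ω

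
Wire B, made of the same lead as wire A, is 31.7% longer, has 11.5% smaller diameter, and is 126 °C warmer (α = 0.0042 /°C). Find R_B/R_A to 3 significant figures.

R ∝ ρL/d² with ρ ∝ (1+αΔT), so R_B/R_A = (1 + 31.7/100) × (1 − 11.5/100)⁻² × (1 + 0.0042×126)
= 1.317 × 1.277 × 1.529 = 2.57

2.57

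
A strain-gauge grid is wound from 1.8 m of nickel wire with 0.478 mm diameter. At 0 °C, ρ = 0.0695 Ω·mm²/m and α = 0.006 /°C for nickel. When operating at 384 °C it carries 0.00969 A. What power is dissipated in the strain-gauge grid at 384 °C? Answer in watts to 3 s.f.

2.16×10^-4 W

ρ = 0.0695 Ω·mm²/m = 6.95×10^-8 Ω·m
A = π(d/2)² = π(2.3900e-04 m)² = 1.795e-07 m²
R₍0₎ = ρL/A = (6.95×10^-8)(1.8)/(1.795e-07) = 0.6971 Ω
R₍384₎ = R₍0₎(1 + αΔT) = 0.6971 × (1 + 0.006×384) = 2.303 Ω
P = I²R = (0.00969)² × 2.303 = 2.16×10^-4 W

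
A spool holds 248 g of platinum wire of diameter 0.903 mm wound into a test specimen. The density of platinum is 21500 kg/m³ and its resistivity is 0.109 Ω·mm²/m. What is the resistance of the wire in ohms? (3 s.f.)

3.07 Ω

ρ = 0.109 Ω·mm²/m = 1.09×10^-7 Ω·m
A = π(d/2)² = π(4.5150e-04 m)² = 6.4042e-07 m²
L = m/(density·A) = 0.248/(21500×6.4042e-07) = 18.01 m
R = ρL/A = (1.09×10^-7)(18.01)/(6.4042e-07) = 3.07 Ω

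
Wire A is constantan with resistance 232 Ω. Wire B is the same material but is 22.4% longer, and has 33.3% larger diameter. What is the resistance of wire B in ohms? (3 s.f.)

R ∝ L/d², so R_B/R_A = (1 + 22.4/100) × (1 + 33.3/100)⁻²
= 1.224 × 0.5628 = 0.6888
R_B = 0.6888 × 232 = 160 Ω

160 Ω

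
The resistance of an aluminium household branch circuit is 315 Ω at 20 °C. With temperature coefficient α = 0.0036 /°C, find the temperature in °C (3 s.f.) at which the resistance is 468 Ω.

155 °C

R = R₀(1 + α(T − T₀)) ⇒ T = T₀ + (R/R₀ − 1)/α
T = 20 + (468/315 − 1)/0.0036 = 20 + (0.4857)/0.0036 = 155 °C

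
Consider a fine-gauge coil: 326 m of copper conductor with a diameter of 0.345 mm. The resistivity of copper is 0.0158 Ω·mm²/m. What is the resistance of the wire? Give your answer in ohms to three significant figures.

55.1 Ω

ρ = 0.0158 Ω·mm²/m = 1.58×10^-8 Ω·m
A = π(d/2)² = π(1.7250e-04 m)² = 9.348e-08 m²
R = ρL/A = (1.58×10^-8)(326 m)/(9.348e-08 m²) = 55.1 Ω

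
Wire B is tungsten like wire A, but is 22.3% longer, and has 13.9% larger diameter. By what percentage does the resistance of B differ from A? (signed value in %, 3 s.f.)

R ∝ L/d², so R_B/R_A = (1 + 22.3/100) × (1 + 13.9/100)⁻²
= 1.223 × 0.7708 = 0.9427
(R_B − R_A)/R_A = 0.9427 − 1 = -5.73%

-5.73%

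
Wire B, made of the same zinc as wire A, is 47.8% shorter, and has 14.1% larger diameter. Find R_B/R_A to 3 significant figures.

0.401

R ∝ L/d², so R_B/R_A = (1 − 47.8/100) × (1 + 14.1/100)⁻²
= 0.522 × 0.7681 = 0.401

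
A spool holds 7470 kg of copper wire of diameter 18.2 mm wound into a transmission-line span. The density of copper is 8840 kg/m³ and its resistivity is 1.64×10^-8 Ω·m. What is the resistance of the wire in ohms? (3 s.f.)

0.205 Ω

A = π(d/2)² = π(9.1000e-03 m)² = 2.6016e-04 m²
L = m/(density·A) = 7470/(8840×2.6016e-04) = 3248 m
R = ρL/A = (1.64×10^-8)(3248)/(2.6016e-04) = 0.205 Ω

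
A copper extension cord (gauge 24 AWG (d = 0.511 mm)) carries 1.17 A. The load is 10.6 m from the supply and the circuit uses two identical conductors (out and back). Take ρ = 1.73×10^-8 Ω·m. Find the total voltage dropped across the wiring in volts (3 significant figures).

A = π(0.511/2 mm)² = π(2.5550e-04 m)² = 2.051e-07 m²
Total conductor length (both ways) L = 2 × 10.6 = 21.2 m
R = ρL/A = (1.73×10^-8)(21.2)/(2.051e-07) = 1.788 Ω
V = IR = 1.17 × 1.788 = 2.09 V

2.09 V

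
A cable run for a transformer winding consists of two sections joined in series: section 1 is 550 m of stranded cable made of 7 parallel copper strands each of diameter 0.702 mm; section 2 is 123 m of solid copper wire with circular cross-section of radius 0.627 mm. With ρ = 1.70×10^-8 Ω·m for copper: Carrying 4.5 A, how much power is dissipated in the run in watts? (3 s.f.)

Section 1: A_strand = π(3.5100e-04)² = 3.870e-07 m²; R₁ = ρL/(N·A_s) = (1.70×10^-8)(550)/(7×3.870e-07) = 3.451 Ω
Section 2: A = πr² = π(6.2700e-04 m)² = 1.235e-06 m²
R₂ = (1.70×10^-8)(123)/(1.235e-06) = 1.693 Ω
R = R₁ + R₂ = 5.144 Ω
P = I²R = (4.5)² × 5.144 = 104 W

104 W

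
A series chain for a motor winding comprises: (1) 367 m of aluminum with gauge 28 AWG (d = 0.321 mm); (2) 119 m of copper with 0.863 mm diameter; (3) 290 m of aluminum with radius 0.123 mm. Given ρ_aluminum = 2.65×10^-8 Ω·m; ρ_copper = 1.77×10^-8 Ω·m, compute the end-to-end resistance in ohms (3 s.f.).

Seg 1: A = π(0.321/2 mm)² = π(1.6050e-04 m)² = 8.093e-08 m²
R_1 = (2.65×10^-8)(367)/(8.093e-08) = 120.2 Ω
Seg 2: A = π(d/2)² = π(4.3150e-04 m)² = 5.849e-07 m²
R_2 = (1.77×10^-8)(119)/(5.849e-07) = 3.601 Ω
Seg 3: A = πr² = π(1.2300e-04 m)² = 4.753e-08 m²
R_3 = (2.65×10^-8)(290)/(4.753e-08) = 161.7 Ω
R_total = R_1 + R_2 + R_3 = 285 Ω

285 Ω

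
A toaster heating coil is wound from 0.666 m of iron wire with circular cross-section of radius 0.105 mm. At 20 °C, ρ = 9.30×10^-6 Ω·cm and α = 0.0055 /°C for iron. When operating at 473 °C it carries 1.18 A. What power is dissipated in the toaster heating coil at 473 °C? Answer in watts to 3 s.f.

8.69 W

ρ = 9.30×10^-6 Ω·cm = 9.30×10^-8 Ω·m
A = πr² = π(1.0500e-04 m)² = 3.464e-08 m²
R₍20₎ = ρL/A = (9.30×10^-8)(0.666)/(3.464e-08) = 1.788 Ω
R₍473₎ = R₍20₎(1 + αΔT) = 1.788 × (1 + 0.0055×453) = 6.244 Ω
P = I²R = (1.18)² × 6.244 = 8.69 W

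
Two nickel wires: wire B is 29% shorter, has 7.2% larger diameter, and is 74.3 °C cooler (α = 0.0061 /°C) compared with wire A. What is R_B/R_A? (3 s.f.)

R ∝ ρL/d² with ρ ∝ (1+αΔT), so R_B/R_A = (1 − 29/100) × (1 + 7.2/100)⁻² × (1 − 0.0061×74.3)
= 0.71 × 0.8702 × 0.5468 = 0.338

0.338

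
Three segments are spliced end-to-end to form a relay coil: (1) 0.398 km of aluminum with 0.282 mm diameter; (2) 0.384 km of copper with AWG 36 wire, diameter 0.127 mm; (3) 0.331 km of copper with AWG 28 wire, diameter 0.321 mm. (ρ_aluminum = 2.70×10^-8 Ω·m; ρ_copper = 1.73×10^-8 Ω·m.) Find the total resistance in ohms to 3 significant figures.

Seg 1: A = π(d/2)² = π(1.4100e-04 m)² = 6.246e-08 m²
R_1 = (2.70×10^-8)(398)/(6.246e-08) = 172.1 Ω
Seg 2: A = π(0.127/2 mm)² = π(6.3500e-05 m)² = 1.267e-08 m²
R_2 = (1.73×10^-8)(384)/(1.267e-08) = 524.4 Ω
Seg 3: A = π(0.321/2 mm)² = π(1.6050e-04 m)² = 8.093e-08 m²
R_3 = (1.73×10^-8)(331)/(8.093e-08) = 70.76 Ω
R_total = R_1 + R_2 + R_3 = 767 Ω

767 Ω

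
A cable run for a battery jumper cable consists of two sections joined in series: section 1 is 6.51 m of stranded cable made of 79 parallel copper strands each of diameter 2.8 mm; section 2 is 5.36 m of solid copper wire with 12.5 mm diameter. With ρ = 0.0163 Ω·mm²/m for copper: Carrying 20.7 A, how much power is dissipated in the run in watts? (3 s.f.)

ρ = 0.0163 Ω·mm²/m = 1.63×10^-8 Ω·m
Section 1: A_strand = π(1.4000e-03)² = 6.158e-06 m²; R₁ = ρL/(N·A_s) = (1.63×10^-8)(6.51)/(79×6.158e-06) = 2.181×10^-4 Ω
Section 2: A = π(d/2)² = π(6.2500e-03 m)² = 1.227e-04 m²
R₂ = (1.63×10^-8)(5.36)/(1.227e-04) = 7.119×10^-4 Ω
R = R₁ + R₂ = 9.301×10^-4 Ω
P = I²R = (20.7)² × 9.301×10^-4 = 0.399 W

0.399 W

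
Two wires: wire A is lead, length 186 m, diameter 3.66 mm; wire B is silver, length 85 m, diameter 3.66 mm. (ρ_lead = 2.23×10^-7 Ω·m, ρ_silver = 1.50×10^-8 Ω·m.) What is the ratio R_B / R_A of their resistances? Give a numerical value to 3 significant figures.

0.0307

R ∝ ρL/d², so R_B/R_A = (ρ_B/ρ_A) × (L_B/L_A)
= (1.50×10^-8/2.23×10^-7) × (85/186) = 0.0307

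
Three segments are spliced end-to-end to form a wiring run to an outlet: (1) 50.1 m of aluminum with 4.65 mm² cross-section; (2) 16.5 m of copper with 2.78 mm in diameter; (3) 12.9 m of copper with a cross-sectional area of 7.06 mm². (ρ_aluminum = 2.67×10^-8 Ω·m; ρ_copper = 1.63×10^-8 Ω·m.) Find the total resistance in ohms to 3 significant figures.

Seg 1: A = 4.65 mm² = 4.650e-06 m²
R_1 = (2.67×10^-8)(50.1)/(4.650e-06) = 0.2877 Ω
Seg 2: A = π(d/2)² = π(1.3900e-03 m)² = 6.070e-06 m²
R_2 = (1.63×10^-8)(16.5)/(6.070e-06) = 0.04431 Ω
Seg 3: A = 7.06 mm² = 7.060e-06 m²
R_3 = (1.63×10^-8)(12.9)/(7.060e-06) = 0.02978 Ω
R_total = R_1 + R_2 + R_3 = 0.362 Ω

0.362 Ω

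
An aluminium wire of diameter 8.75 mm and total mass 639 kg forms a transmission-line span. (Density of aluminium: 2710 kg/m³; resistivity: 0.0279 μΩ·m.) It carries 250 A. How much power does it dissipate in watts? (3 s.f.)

ρ = 0.0279 μΩ·m = 2.79×10^-8 Ω·m
A = π(d/2)² = π(4.3750e-03 m)² = 6.0132e-05 m²
L = m/(density·A) = 639/(2710×6.0132e-05) = 3921 m
R = ρL/A = (2.79×10^-8)(3921)/(6.0132e-05) = 1.819 Ω
P = I²R = (250)² × 1.819 = 1.14×10^5 W

1.14×10^5 W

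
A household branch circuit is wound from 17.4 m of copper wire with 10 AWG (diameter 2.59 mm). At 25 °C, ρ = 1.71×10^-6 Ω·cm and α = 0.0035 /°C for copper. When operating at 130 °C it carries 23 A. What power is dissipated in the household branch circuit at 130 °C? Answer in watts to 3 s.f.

40.9 W

ρ = 1.71×10^-6 Ω·cm = 1.71×10^-8 Ω·m
A = π(2.59/2 mm)² = π(1.2950e-03 m)² = 5.269e-06 m²
R₍25₎ = ρL/A = (1.71×10^-8)(17.4)/(5.269e-06) = 0.05647 Ω
R₍130₎ = R₍25₎(1 + αΔT) = 0.05647 × (1 + 0.0035×105) = 0.07723 Ω
P = I²R = (23)² × 0.07723 = 40.9 W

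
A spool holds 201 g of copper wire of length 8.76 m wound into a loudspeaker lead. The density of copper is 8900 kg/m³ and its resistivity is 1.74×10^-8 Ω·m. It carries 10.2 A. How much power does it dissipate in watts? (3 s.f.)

6.15 W

A = m/(density·L) = 0.201/(8900×8.76) = 2.5781e-06 m²
R = ρL/A = (1.74×10^-8)(8.76)/(2.5781e-06) = 0.05912 Ω
P = I²R = (10.2)² × 0.05912 = 6.15 W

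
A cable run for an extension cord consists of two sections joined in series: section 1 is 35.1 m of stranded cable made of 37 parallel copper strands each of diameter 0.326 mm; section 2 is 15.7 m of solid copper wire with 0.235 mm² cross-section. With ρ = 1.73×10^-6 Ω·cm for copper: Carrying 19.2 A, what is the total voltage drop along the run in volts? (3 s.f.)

26.0 V

ρ = 1.73×10^-6 Ω·cm = 1.73×10^-8 Ω·m
Section 1: A_strand = π(1.6300e-04)² = 8.347e-08 m²; R₁ = ρL/(N·A_s) = (1.73×10^-8)(35.1)/(37×8.347e-08) = 0.1966 Ω
Section 2: A = 0.235 mm² = 2.350e-07 m²
R₂ = (1.73×10^-8)(15.7)/(2.350e-07) = 1.156 Ω
R = R₁ + R₂ = 1.352 Ω
V = IR = 19.2 × 1.352 = 26.0 V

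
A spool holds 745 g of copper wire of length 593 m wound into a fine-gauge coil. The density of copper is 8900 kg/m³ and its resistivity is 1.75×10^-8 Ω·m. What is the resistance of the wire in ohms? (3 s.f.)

73.5 Ω

A = m/(density·L) = 0.745/(8900×593) = 1.4116e-07 m²
R = ρL/A = (1.75×10^-8)(593)/(1.4116e-07) = 73.5 Ω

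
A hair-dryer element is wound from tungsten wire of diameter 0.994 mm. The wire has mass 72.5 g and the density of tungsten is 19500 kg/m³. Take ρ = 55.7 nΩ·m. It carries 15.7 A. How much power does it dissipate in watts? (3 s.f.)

ρ = 55.7 nΩ·m = 5.57×10^-8 Ω·m
A = π(d/2)² = π(4.9700e-04 m)² = 7.7600e-07 m²
L = m/(density·A) = 0.0725/(19500×7.7600e-07) = 4.791 m
R = ρL/A = (5.57×10^-8)(4.791)/(7.7600e-07) = 0.3439 Ω
P = I²R = (15.7)² × 0.3439 = 84.8 W

84.8 W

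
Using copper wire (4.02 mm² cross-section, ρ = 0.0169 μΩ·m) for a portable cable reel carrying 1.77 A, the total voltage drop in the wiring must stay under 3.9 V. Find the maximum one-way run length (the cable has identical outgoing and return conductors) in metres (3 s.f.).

262 m

ρ = 0.0169 μΩ·m = 1.69×10^-8 Ω·m
A = 4.02 mm² = 4.020e-06 m²
L_max = V_max·A/(2·ρI) = (3.9)(4.020e-06)/(2×1.69×10^-8×1.77) = 262 m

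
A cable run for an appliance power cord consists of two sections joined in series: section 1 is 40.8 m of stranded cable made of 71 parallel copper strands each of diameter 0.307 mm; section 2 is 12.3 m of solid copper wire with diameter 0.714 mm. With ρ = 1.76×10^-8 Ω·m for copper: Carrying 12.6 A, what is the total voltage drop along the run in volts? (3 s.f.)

8.53 V

Section 1: A_strand = π(1.5350e-04)² = 7.402e-08 m²; R₁ = ρL/(N·A_s) = (1.76×10^-8)(40.8)/(71×7.402e-08) = 0.1366 Ω
Section 2: A = π(d/2)² = π(3.5700e-04 m)² = 4.004e-07 m²
R₂ = (1.76×10^-8)(12.3)/(4.004e-07) = 0.5407 Ω
R = R₁ + R₂ = 0.6773 Ω
V = IR = 12.6 × 0.6773 = 8.53 V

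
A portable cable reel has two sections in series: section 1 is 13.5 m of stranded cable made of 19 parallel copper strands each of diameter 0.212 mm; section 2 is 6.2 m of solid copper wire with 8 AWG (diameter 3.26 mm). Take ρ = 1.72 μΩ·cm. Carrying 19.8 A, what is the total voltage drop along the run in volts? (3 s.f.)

ρ = 1.72 μΩ·cm = 1.72×10^-8 Ω·m
Section 1: A_strand = π(1.0600e-04)² = 3.530e-08 m²; R₁ = ρL/(N·A_s) = (1.72×10^-8)(13.5)/(19×3.530e-08) = 0.3462 Ω
Section 2: A = π(3.26/2 mm)² = π(1.6300e-03 m)² = 8.347e-06 m²
R₂ = (1.72×10^-8)(6.2)/(8.347e-06) = 0.01278 Ω
R = R₁ + R₂ = 0.359 Ω
V = IR = 19.8 × 0.359 = 7.11 V

7.11 V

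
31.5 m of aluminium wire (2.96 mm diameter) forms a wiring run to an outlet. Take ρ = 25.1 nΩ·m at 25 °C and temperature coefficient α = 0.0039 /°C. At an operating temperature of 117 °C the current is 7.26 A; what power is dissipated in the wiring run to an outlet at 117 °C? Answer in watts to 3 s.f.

8.23 W

ρ = 25.1 nΩ·m = 2.51×10^-8 Ω·m
A = π(d/2)² = π(1.4800e-03 m)² = 6.881e-06 m²
R₍25₎ = ρL/A = (2.51×10^-8)(31.5)/(6.881e-06) = 0.1149 Ω
R₍117₎ = R₍25₎(1 + αΔT) = 0.1149 × (1 + 0.0039×92) = 0.1561 Ω
P = I²R = (7.26)² × 0.1561 = 8.23 W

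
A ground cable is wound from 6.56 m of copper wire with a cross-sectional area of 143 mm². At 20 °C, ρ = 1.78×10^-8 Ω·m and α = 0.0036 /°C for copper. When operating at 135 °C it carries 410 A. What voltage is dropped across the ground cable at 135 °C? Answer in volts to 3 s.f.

0.473 V

A = 143 mm² = 1.430e-04 m²
R₍20₎ = ρL/A = (1.78×10^-8)(6.56)/(1.430e-04) = 8.166×10^-4 Ω
R₍135₎ = R₍20₎(1 + αΔT) = 8.166×10^-4 × (1 + 0.0036×115) = 0.001155 Ω
V = IR = 410 × 0.001155 = 0.473 V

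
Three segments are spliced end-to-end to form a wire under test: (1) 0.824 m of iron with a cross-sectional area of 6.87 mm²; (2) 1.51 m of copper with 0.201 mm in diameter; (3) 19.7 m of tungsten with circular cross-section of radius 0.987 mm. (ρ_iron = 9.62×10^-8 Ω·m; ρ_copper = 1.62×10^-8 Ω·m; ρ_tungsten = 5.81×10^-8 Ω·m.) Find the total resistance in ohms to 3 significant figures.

1.16 Ω

Seg 1: A = 6.87 mm² = 6.870e-06 m²
R_1 = (9.62×10^-8)(0.824)/(6.870e-06) = 0.01154 Ω
Seg 2: A = π(d/2)² = π(1.0050e-04 m)² = 3.173e-08 m²
R_2 = (1.62×10^-8)(1.51)/(3.173e-08) = 0.7709 Ω
Seg 3: A = πr² = π(9.8700e-04 m)² = 3.060e-06 m²
R_3 = (5.81×10^-8)(19.7)/(3.060e-06) = 0.374 Ω
R_total = R_1 + R_2 + R_3 = 1.16 Ω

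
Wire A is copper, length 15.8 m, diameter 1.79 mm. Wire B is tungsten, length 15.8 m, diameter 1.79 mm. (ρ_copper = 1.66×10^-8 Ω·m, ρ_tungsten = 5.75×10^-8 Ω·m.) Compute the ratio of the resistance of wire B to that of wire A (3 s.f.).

R ∝ ρL/d², so R_B/R_A = (ρ_B/ρ_A)
= (5.75×10^-8/1.66×10^-8) = 3.46

3.46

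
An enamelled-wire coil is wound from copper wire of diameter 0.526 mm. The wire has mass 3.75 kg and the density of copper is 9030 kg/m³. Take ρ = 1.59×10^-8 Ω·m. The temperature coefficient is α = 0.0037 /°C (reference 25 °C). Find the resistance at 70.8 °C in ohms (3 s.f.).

A = π(d/2)² = π(2.6300e-04 m)² = 2.1730e-07 m²
L = m/(density·A) = 3.75/(9030×2.1730e-07) = 1911 m
R = ρL/A = (1.59×10^-8)(1911)/(2.1730e-07) = 139.8 Ω
R(70.8 °C) = 139.8 × (1 + 0.0037×45.8) = 164 Ω

164 Ω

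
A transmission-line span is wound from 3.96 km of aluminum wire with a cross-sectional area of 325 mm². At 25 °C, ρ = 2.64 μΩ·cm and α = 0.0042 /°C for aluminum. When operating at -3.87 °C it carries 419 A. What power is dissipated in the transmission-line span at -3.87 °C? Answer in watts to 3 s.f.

ρ = 2.64 μΩ·cm = 2.64×10^-8 Ω·m
A = 325 mm² = 3.250e-04 m²
R₍25₎ = ρL/A = (2.64×10^-8)(3960)/(3.250e-04) = 0.3217 Ω
R₍-3.87₎ = R₍25₎(1 + αΔT) = 0.3217 × (1 + 0.0042×-28.9) = 0.2827 Ω
P = I²R = (419)² × 0.2827 = 49600 W

49600 W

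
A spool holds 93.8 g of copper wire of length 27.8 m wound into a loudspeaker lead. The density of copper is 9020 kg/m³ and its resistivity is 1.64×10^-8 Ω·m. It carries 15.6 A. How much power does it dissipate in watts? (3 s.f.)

A = m/(density·L) = 0.0938/(9020×27.8) = 3.7407e-07 m²
R = ρL/A = (1.64×10^-8)(27.8)/(3.7407e-07) = 1.219 Ω
P = I²R = (15.6)² × 1.219 = 297 W

297 W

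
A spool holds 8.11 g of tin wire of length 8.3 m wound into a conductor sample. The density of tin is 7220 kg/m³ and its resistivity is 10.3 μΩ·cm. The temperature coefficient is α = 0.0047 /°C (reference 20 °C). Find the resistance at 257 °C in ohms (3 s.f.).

13.4 Ω

ρ = 10.3 μΩ·cm = 1.03×10^-7 Ω·m
A = m/(density·L) = 0.00811/(7220×8.3) = 1.3533e-07 m²
R = ρL/A = (1.03×10^-7)(8.3)/(1.3533e-07) = 6.317 Ω
R(257 °C) = 6.317 × (1 + 0.0047×237) = 13.4 Ω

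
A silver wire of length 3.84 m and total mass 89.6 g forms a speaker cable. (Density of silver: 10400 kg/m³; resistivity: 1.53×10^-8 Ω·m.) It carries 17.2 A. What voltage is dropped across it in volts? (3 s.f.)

A = m/(density·L) = 0.0896/(10400×3.84) = 2.2436e-06 m²
R = ρL/A = (1.53×10^-8)(3.84)/(2.2436e-06) = 0.02619 Ω
V = IR = 17.2 × 0.02619 = 0.450 V

0.450 V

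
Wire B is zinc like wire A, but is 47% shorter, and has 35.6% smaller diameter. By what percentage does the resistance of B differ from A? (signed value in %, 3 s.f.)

R ∝ L/d², so R_B/R_A = (1 − 47/100) × (1 − 35.6/100)⁻²
= 0.53 × 2.411 = 1.278
(R_B − R_A)/R_A = 1.278 − 1 = 27.8%

27.8%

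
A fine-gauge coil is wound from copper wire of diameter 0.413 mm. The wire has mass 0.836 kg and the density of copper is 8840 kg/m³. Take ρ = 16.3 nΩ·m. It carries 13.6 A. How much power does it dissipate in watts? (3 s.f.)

15900 W

ρ = 16.3 nΩ·m = 1.63×10^-8 Ω·m
A = π(d/2)² = π(2.0650e-04 m)² = 1.3396e-07 m²
L = m/(density·A) = 0.836/(8840×1.3396e-07) = 705.9 m
R = ρL/A = (1.63×10^-8)(705.9)/(1.3396e-07) = 85.89 Ω
P = I²R = (13.6)² × 85.89 = 15900 W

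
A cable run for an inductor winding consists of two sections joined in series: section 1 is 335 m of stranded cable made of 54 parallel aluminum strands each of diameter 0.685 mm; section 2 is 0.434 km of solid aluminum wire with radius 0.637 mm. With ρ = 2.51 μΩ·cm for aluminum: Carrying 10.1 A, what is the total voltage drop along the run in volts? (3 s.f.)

ρ = 2.51 μΩ·cm = 2.51×10^-8 Ω·m
Section 1: A_strand = π(3.4250e-04)² = 3.685e-07 m²; R₁ = ρL/(N·A_s) = (2.51×10^-8)(335)/(54×3.685e-07) = 0.4225 Ω
Section 2: A = πr² = π(6.3700e-04 m)² = 1.275e-06 m²
R₂ = (2.51×10^-8)(434)/(1.275e-06) = 8.545 Ω
R = R₁ + R₂ = 8.968 Ω
V = IR = 10.1 × 8.968 = 90.6 V

90.6 V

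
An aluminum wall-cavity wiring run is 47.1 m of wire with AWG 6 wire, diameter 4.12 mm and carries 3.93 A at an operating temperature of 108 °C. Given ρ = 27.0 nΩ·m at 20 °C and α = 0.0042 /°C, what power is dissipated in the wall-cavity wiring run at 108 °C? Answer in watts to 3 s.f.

2.02 W

ρ = 27.0 nΩ·m = 2.70×10^-8 Ω·m
A = π(4.12/2 mm)² = π(2.0600e-03 m)² = 1.333e-05 m²
R₍20₎ = ρL/A = (2.70×10^-8)(47.1)/(1.333e-05) = 0.09539 Ω
R₍108₎ = R₍20₎(1 + αΔT) = 0.09539 × (1 + 0.0042×88) = 0.1306 Ω
P = I²R = (3.93)² × 0.1306 = 2.02 W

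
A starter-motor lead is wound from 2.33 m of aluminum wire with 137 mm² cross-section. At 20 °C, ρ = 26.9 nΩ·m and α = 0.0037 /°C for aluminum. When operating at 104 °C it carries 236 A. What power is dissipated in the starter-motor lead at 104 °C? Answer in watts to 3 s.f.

ρ = 26.9 nΩ·m = 2.69×10^-8 Ω·m
A = 137 mm² = 1.370e-04 m²
R₍20₎ = ρL/A = (2.69×10^-8)(2.33)/(1.370e-04) = 4.575×10^-4 Ω
R₍104₎ = R₍20₎(1 + αΔT) = 4.575×10^-4 × (1 + 0.0037×84) = 5.997×10^-4 Ω
P = I²R = (236)² × 5.997×10^-4 = 33.4 W

33.4 W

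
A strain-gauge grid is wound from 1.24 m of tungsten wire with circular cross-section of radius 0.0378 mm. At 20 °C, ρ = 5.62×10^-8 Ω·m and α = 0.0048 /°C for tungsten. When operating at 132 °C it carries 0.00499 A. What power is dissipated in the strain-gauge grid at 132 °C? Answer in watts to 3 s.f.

5.94×10^-4 W

A = πr² = π(3.7800e-05 m)² = 4.489e-09 m²
R₍20₎ = ρL/A = (5.62×10^-8)(1.24)/(4.489e-09) = 15.52 Ω
R₍132₎ = R₍20₎(1 + αΔT) = 15.52 × (1 + 0.0048×112) = 23.87 Ω
P = I²R = (0.00499)² × 23.87 = 5.94×10^-4 W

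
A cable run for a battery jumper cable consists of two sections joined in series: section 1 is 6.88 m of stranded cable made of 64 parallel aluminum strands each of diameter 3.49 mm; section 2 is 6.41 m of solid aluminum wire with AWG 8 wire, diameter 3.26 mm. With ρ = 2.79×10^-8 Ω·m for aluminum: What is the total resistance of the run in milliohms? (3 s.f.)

Section 1: A_strand = π(1.7450e-03)² = 9.566e-06 m²; R₁ = ρL/(N·A_s) = (2.79×10^-8)(6.88)/(64×9.566e-06) = 3.135×10^-4 Ω
Section 2: A = π(3.26/2 mm)² = π(1.6300e-03 m)² = 8.347e-06 m²
R₂ = (2.79×10^-8)(6.41)/(8.347e-06) = 0.02143 Ω
R = R₁ + R₂ = 21.7 mΩ

21.7 mΩ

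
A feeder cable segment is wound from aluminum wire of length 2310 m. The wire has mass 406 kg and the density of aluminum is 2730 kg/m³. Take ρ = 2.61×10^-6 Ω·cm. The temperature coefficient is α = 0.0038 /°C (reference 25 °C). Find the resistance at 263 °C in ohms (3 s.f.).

ρ = 2.61×10^-6 Ω·cm = 2.61×10^-8 Ω·m
A = m/(density·L) = 406/(2730×2310) = 6.4380e-05 m²
R = ρL/A = (2.61×10^-8)(2310)/(6.4380e-05) = 0.9365 Ω
R(263 °C) = 0.9365 × (1 + 0.0038×238) = 1.78 Ω

1.78 Ω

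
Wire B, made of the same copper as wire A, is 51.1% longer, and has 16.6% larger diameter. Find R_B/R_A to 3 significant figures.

R ∝ L/d², so R_B/R_A = (1 + 51.1/100) × (1 + 16.6/100)⁻²
= 1.511 × 0.7355 = 1.11

1.11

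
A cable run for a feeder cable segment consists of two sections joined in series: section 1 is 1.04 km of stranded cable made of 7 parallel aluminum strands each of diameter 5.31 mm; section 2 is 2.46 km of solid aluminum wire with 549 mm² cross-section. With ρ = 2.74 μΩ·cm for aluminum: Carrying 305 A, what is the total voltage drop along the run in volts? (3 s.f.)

ρ = 2.74 μΩ·cm = 2.74×10^-8 Ω·m
Section 1: A_strand = π(2.6550e-03)² = 2.215e-05 m²; R₁ = ρL/(N·A_s) = (2.74×10^-8)(1040)/(7×2.215e-05) = 0.1838 Ω
Section 2: A = 549 mm² = 5.490e-04 m²
R₂ = (2.74×10^-8)(2460)/(5.490e-04) = 0.1228 Ω
R = R₁ + R₂ = 0.3066 Ω
V = IR = 305 × 0.3066 = 93.5 V

93.5 V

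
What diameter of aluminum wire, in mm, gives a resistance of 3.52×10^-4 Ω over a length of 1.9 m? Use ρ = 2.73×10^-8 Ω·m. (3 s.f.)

13.7 mm

A = ρL/R = (2.73×10^-8)(1.9)/(3.52×10^-4) = 1.474e-04 m²
d = 2√(A/π) = 1.370e-02 m = 13.7 mm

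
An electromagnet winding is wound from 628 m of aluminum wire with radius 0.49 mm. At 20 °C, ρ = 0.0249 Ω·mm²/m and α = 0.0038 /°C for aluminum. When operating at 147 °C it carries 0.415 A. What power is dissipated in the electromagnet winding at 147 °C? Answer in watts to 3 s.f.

5.29 W

ρ = 0.0249 Ω·mm²/m = 2.49×10^-8 Ω·m
A = πr² = π(4.9000e-04 m)² = 7.543e-07 m²
R₍20₎ = ρL/A = (2.49×10^-8)(628)/(7.543e-07) = 20.73 Ω
R₍147₎ = R₍20₎(1 + αΔT) = 20.73 × (1 + 0.0038×127) = 30.74 Ω
P = I²R = (0.415)² × 30.74 = 5.29 W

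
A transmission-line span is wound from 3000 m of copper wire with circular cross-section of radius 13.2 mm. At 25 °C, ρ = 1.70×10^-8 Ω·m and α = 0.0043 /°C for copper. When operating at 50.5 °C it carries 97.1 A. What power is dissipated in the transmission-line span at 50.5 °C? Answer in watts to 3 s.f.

A = πr² = π(1.3200e-02 m)² = 5.474e-04 m²
R₍25₎ = ρL/A = (1.70×10^-8)(3000)/(5.474e-04) = 0.09317 Ω
R₍50.5₎ = R₍25₎(1 + αΔT) = 0.09317 × (1 + 0.0043×25.5) = 0.1034 Ω
P = I²R = (97.1)² × 0.1034 = 975 W

975 W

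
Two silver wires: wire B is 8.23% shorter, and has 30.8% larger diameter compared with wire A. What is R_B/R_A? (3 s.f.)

R ∝ L/d², so R_B/R_A = (1 − 8.23/100) × (1 + 30.8/100)⁻²
= 0.9177 × 0.5845 = 0.536

0.536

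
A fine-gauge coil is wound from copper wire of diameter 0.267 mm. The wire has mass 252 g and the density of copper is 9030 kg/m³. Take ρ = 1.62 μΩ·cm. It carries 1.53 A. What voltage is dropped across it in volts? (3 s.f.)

221 V

ρ = 1.62 μΩ·cm = 1.62×10^-8 Ω·m
A = π(d/2)² = π(1.3350e-04 m)² = 5.5990e-08 m²
L = m/(density·A) = 0.252/(9030×5.5990e-08) = 498.4 m
R = ρL/A = (1.62×10^-8)(498.4)/(5.5990e-08) = 144.2 Ω
V = IR = 1.53 × 144.2 = 221 V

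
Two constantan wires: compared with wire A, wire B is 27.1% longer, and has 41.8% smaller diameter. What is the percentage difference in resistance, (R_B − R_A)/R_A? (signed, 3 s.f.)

275%

R ∝ L/d², so R_B/R_A = (1 + 27.1/100) × (1 − 41.8/100)⁻²
= 1.271 × 2.952 = 3.752
(R_B − R_A)/R_A = 3.752 − 1 = 275%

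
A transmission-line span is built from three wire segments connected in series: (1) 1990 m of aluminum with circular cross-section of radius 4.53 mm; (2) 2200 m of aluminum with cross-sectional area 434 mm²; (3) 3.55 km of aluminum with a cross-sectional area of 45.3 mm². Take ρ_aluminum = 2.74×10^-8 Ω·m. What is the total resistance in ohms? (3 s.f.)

3.13 Ω

Seg 1: A = πr² = π(4.5300e-03 m)² = 6.447e-05 m²
R_1 = (2.74×10^-8)(1990)/(6.447e-05) = 0.8458 Ω
Seg 2: A = 434 mm² = 4.340e-04 m²
R_2 = (2.74×10^-8)(2200)/(4.340e-04) = 0.1389 Ω
Seg 3: A = 45.3 mm² = 4.530e-05 m²
R_3 = (2.74×10^-8)(3550)/(4.530e-05) = 2.147 Ω
R_total = R_1 + R_2 + R_3 = 3.13 Ω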